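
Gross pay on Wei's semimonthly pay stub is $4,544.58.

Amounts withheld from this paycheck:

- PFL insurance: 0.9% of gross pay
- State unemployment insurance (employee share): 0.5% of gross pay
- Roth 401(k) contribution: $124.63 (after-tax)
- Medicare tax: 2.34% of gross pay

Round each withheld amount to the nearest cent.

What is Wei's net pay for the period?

$4,249.99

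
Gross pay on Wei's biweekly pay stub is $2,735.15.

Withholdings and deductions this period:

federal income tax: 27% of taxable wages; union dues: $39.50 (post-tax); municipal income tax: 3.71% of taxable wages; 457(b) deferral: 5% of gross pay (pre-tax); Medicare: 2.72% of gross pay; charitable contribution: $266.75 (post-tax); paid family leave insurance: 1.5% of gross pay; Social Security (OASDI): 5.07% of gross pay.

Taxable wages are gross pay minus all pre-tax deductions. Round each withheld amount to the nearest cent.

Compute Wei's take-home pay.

$1,240.07

457(b) deferral: $2,735.15 × 0.05 = $136.76
Taxable wages = $2,735.15 − $136.76 = $2,598.39
Federal income tax: $2,598.39 × 0.27 = $701.57
Municipal income tax: $2,598.39 × 0.0371 = $96.40
Medicare: $2,735.15 × 0.0272 = $74.40
Paid family leave insurance: $2,735.15 × 0.015 = $41.03
Social Security (OASDI): $2,735.15 × 0.0507 = $138.67
Charitable contribution: $266.75
Union dues: $39.50
Total deductions = $136.76 + $701.57 + $96.40 + $74.40 + $41.03 + $138.67 + $266.75 + $39.50 = $1,495.08
Net pay = $2,735.15 − $1,495.08 = $1,240.07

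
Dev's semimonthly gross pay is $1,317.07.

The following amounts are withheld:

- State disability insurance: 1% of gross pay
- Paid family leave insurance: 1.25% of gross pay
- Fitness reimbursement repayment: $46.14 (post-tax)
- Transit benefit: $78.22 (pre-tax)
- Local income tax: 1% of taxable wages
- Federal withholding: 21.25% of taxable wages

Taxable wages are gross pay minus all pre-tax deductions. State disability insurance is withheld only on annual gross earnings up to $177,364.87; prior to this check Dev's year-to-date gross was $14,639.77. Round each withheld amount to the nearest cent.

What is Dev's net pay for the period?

Transit benefit: $78.22
Taxable wages = $1,317.07 − $78.22 = $1,238.85
Federal withholding: $1,238.85 × 0.2125 = $263.26
Local income tax: $1,238.85 × 0.01 = $12.39
Paid family leave insurance: $1,317.07 × 0.0125 = $16.46
State disability insurance: cap not yet reached, full $1,317.07 is subject → $1,317.07 × 0.01 = $13.17
Fitness reimbursement repayment: $46.14
Total deductions = $78.22 + $263.26 + $12.39 + $16.46 + $13.17 + $46.14 = $429.64
Net pay = $1,317.07 − $429.64 = $887.43

$887.43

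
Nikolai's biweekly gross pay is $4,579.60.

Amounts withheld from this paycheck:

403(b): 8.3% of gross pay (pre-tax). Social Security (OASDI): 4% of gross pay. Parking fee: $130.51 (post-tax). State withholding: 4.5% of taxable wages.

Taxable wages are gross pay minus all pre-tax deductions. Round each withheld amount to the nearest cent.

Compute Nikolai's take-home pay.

403(b): $4,579.60 × 0.083 = $380.11
Taxable wages = $4,579.60 − $380.11 = $4,199.49
State withholding: $4,199.49 × 0.045 = $188.98
Social Security (OASDI): $4,579.60 × 0.04 = $183.18
Parking fee: $130.51
Total deductions = $380.11 + $188.98 + $183.18 + $130.51 = $882.78
Net pay = $4,579.60 − $882.78 = $3,696.82

$3,696.82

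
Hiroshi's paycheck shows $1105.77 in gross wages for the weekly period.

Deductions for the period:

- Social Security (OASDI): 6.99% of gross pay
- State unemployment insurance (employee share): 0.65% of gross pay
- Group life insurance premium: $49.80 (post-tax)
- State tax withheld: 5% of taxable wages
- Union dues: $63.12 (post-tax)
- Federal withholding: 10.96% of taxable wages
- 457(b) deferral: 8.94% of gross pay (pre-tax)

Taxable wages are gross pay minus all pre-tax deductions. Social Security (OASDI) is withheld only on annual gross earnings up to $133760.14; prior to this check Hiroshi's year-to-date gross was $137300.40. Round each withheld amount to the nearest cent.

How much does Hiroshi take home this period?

457(b) deferral: $1105.77 × 0.0894 = $98.86
Taxable wages = $1105.77 − $98.86 = $1006.91
State tax withheld: $1006.91 × 0.05 = $50.35
Federal withholding: $1006.91 × 0.1096 = $110.36
State unemployment insurance (employee share): $1105.77 × 0.0065 = $7.19
Social Security (OASDI): annual cap $133760.14 already reached (YTD $137300.40), so $0.00
Union dues: $63.12
Group life insurance premium: $49.80
Total deductions = $98.86 + $50.35 + $110.36 + $7.19 + $0.00 + $63.12 + $49.80 = $379.68
Net pay = $1105.77 − $379.68 = $726.09

$726.09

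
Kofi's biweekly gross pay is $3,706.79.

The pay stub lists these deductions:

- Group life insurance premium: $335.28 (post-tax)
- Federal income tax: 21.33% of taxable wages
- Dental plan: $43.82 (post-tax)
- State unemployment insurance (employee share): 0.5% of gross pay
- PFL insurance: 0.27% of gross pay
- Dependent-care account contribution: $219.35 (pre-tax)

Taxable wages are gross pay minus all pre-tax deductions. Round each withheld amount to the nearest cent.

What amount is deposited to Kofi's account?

$2,335.93

Dependent-care account contribution: $219.35
Taxable wages = $3,706.79 − $219.35 = $3,487.44
Federal income tax: $3,487.44 × 0.2133 = $743.87
PFL insurance: $3,706.79 × 0.0027 = $10.01
State unemployment insurance (employee share): $3,706.79 × 0.005 = $18.53
Group life insurance premium: $335.28
Dental plan: $43.82
Total deductions = $219.35 + $743.87 + $10.01 + $18.53 + $335.28 + $43.82 = $1,370.86
Net pay = $3,706.79 − $1,370.86 = $2,335.93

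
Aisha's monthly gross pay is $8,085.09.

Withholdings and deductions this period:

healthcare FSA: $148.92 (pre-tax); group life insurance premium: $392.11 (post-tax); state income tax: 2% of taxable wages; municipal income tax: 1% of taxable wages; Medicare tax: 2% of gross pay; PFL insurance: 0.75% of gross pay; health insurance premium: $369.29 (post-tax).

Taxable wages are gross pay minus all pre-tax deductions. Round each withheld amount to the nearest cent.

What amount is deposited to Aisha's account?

$6,714.35

Healthcare FSA: $148.92
Taxable wages = $8,085.09 − $148.92 = $7,936.17
Municipal income tax: $7,936.17 × 0.01 = $79.36
State income tax: $7,936.17 × 0.02 = $158.72
Medicare tax: $8,085.09 × 0.02 = $161.70
PFL insurance: $8,085.09 × 0.0075 = $60.64
Group life insurance premium: $392.11
Health insurance premium: $369.29
Total deductions = $148.92 + $79.36 + $158.72 + $161.70 + $60.64 + $392.11 + $369.29 = $1,370.74
Net pay = $8,085.09 − $1,370.74 = $6,714.35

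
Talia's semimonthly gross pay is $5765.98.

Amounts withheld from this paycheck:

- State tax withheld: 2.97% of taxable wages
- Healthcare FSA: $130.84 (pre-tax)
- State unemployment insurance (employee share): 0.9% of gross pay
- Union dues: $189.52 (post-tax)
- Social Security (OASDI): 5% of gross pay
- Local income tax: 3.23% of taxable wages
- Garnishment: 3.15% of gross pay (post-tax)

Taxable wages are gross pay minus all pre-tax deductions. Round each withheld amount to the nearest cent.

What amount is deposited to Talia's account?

Healthcare FSA: $130.84
Taxable wages = $5765.98 − $130.84 = $5635.14
State tax withheld: $5635.14 × 0.0297 = $167.36
Local income tax: $5635.14 × 0.0323 = $182.02
Social Security (OASDI): $5765.98 × 0.05 = $288.30
State unemployment insurance (employee share): $5765.98 × 0.009 = $51.89
Garnishment: $5765.98 × 0.0315 = $181.63
Union dues: $189.52
Total deductions = $130.84 + $167.36 + $182.02 + $288.30 + $51.89 + $181.63 + $189.52 = $1191.56
Net pay = $5765.98 − $1191.56 = $4574.42

$4574.42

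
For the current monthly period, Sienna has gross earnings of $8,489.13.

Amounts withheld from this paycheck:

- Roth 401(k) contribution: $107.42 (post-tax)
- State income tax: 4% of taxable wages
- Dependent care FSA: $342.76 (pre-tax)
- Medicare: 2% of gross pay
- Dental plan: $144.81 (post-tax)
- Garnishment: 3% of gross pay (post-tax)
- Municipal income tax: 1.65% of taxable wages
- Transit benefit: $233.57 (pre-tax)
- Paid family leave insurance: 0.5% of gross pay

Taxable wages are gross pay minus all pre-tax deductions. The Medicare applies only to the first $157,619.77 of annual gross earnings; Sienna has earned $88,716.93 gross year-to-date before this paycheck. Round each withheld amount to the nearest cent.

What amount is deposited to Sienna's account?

$6,746.60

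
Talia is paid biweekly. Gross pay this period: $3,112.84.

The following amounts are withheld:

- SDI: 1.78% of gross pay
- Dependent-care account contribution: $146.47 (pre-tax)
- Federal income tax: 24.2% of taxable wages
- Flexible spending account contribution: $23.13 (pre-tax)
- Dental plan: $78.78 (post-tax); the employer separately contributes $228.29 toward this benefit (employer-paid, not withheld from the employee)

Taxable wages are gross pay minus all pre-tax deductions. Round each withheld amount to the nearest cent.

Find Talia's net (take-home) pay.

$2,096.79

Flexible spending account contribution: $23.13
Dependent-care account contribution: $146.47
Pre-tax total = $23.13 + $146.47 = $169.60
Taxable wages = $3,112.84 − $169.60 = $2,943.24
Federal income tax: $2,943.24 × 0.242 = $712.26
SDI: $3,112.84 × 0.0178 = $55.41
Dental plan: $78.78
(Employer's $228.29 toward dental plan is not withheld from the employee.)
Total deductions = $23.13 + $146.47 + $712.26 + $55.41 + $78.78 = $1,016.05
Net pay = $3,112.84 − $1,016.05 = $2,096.79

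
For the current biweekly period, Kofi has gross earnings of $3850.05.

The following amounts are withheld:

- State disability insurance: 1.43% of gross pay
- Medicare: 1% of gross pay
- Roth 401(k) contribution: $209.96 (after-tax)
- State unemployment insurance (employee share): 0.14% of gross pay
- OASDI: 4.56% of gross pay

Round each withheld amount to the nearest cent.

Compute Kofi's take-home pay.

$3365.58

Medicare: $3850.05 × 0.01 = $38.50
State unemployment insurance (employee share): $3850.05 × 0.0014 = $5.39
State disability insurance: $3850.05 × 0.0143 = $55.06
OASDI: $3850.05 × 0.0456 = $175.56
Roth 401(k) contribution: $209.96
Total deductions = $38.50 + $5.39 + $55.06 + $175.56 + $209.96 = $484.47
Net pay = $3850.05 − $484.47 = $3365.58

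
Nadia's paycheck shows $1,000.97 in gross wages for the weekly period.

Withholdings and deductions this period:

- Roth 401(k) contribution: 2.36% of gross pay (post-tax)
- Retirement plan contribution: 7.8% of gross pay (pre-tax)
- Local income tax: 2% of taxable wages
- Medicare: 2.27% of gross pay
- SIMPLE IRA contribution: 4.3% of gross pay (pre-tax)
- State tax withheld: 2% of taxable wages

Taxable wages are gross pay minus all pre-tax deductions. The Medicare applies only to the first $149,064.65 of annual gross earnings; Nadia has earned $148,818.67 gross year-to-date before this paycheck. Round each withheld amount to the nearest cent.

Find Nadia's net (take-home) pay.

SIMPLE IRA contribution: $1,000.97 × 0.043 = $43.04
Retirement plan contribution: $1,000.97 × 0.078 = $78.08
Pre-tax total = $43.04 + $78.08 = $121.12
Taxable wages = $1,000.97 − $121.12 = $879.85
State tax withheld: $879.85 × 0.02 = $17.60
Local income tax: $879.85 × 0.02 = $17.60
Medicare: only $149,064.65 − $148,818.67 = $245.98 of this check is subject → $245.98 × 0.0227 = $5.58
Roth 401(k) contribution: $1,000.97 × 0.0236 = $23.62
Total deductions = $43.04 + $78.08 + $17.60 + $17.60 + $5.58 + $23.62 = $185.52
Net pay = $1,000.97 − $185.52 = $815.45

$815.45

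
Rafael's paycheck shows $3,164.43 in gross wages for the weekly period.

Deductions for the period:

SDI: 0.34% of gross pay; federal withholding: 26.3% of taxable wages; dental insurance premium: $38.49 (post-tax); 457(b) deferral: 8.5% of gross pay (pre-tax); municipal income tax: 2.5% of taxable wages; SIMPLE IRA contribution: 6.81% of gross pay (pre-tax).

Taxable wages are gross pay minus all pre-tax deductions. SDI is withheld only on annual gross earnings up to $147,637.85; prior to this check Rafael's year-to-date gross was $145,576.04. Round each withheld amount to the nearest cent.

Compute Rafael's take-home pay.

$1,862.62

457(b) deferral: $3,164.43 × 0.085 = $268.98
SIMPLE IRA contribution: $3,164.43 × 0.0681 = $215.50
Pre-tax total = $268.98 + $215.50 = $484.48
Taxable wages = $3,164.43 − $484.48 = $2,679.95
Federal withholding: $2,679.95 × 0.263 = $704.83
Municipal income tax: $2,679.95 × 0.025 = $67.00
SDI: only $147,637.85 − $145,576.04 = $2,061.81 of this check is subject → $2,061.81 × 0.0034 = $7.01
Dental insurance premium: $38.49
Total deductions = $268.98 + $215.50 + $704.83 + $67.00 + $7.01 + $38.49 = $1,301.81
Net pay = $3,164.43 − $1,301.81 = $1,862.62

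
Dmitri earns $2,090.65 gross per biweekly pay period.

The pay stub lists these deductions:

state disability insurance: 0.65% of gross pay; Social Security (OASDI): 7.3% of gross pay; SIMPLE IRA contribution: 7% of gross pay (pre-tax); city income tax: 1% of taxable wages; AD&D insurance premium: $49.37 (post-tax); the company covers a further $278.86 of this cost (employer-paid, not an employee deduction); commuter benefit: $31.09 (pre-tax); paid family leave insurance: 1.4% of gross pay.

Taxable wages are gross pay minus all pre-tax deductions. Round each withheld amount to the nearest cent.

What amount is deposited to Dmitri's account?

$1,649.23

SIMPLE IRA contribution: $2,090.65 × 0.07 = $146.35
Commuter benefit: $31.09
Pre-tax total = $146.35 + $31.09 = $177.44
Taxable wages = $2,090.65 − $177.44 = $1,913.21
City income tax: $1,913.21 × 0.01 = $19.13
Paid family leave insurance: $2,090.65 × 0.014 = $29.27
State disability insurance: $2,090.65 × 0.0065 = $13.59
Social Security (OASDI): $2,090.65 × 0.073 = $152.62
AD&D insurance premium: $49.37
(Employer's $278.86 toward AD&D insurance premium is not withheld from the employee.)
Total deductions = $146.35 + $31.09 + $19.13 + $29.27 + $13.59 + $152.62 + $49.37 = $441.42
Net pay = $2,090.65 − $441.42 = $1,649.23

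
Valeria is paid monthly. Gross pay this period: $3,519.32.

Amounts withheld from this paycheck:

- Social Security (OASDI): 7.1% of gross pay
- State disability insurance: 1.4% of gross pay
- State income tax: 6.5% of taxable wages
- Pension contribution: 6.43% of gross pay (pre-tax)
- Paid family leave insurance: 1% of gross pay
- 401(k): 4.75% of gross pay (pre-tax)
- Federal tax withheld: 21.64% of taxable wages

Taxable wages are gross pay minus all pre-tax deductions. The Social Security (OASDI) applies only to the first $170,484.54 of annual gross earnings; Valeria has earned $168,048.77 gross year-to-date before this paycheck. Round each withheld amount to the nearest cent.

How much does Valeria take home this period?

$1,988.84

Pension contribution: $3,519.32 × 0.0643 = $226.29
401(k): $3,519.32 × 0.0475 = $167.17
Pre-tax total = $226.29 + $167.17 = $393.46
Taxable wages = $3,519.32 − $393.46 = $3,125.86
State income tax: $3,125.86 × 0.065 = $203.18
Federal tax withheld: $3,125.86 × 0.2164 = $676.44
Social Security (OASDI): only $170,484.54 − $168,048.77 = $2,435.77 of this check is subject → $2,435.77 × 0.071 = $172.94
State disability insurance: $3,519.32 × 0.014 = $49.27
Paid family leave insurance: $3,519.32 × 0.01 = $35.19
Total deductions = $226.29 + $167.17 + $203.18 + $676.44 + $172.94 + $49.27 + $35.19 = $1,530.48
Net pay = $3,519.32 − $1,530.48 = $1,988.84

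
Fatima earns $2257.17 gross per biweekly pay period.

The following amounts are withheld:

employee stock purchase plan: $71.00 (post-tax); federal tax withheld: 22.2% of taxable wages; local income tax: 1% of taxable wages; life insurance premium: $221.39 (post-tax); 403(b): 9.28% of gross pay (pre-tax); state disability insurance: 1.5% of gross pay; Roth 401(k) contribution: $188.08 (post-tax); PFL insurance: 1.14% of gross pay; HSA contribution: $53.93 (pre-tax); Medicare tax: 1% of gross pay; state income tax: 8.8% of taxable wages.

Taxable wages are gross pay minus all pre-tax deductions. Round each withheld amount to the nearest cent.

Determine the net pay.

HSA contribution: $53.93
403(b): $2257.17 × 0.0928 = $209.47
Pre-tax total = $53.93 + $209.47 = $263.40
Taxable wages = $2257.17 − $263.40 = $1993.77
Federal tax withheld: $1993.77 × 0.222 = $442.62
Local income tax: $1993.77 × 0.01 = $19.94
State income tax: $1993.77 × 0.088 = $175.45
Medicare tax: $2257.17 × 0.01 = $22.57
PFL insurance: $2257.17 × 0.0114 = $25.73
State disability insurance: $2257.17 × 0.015 = $33.86
Life insurance premium: $221.39
Roth 401(k) contribution: $188.08
Employee stock purchase plan: $71.00
Total deductions = $53.93 + $209.47 + $442.62 + $19.94 + $175.45 + $22.57 + $25.73 + $33.86 + $221.39 + $188.08 + $71.00 = $1464.04
Net pay = $2257.17 − $1464.04 = $793.13

$793.13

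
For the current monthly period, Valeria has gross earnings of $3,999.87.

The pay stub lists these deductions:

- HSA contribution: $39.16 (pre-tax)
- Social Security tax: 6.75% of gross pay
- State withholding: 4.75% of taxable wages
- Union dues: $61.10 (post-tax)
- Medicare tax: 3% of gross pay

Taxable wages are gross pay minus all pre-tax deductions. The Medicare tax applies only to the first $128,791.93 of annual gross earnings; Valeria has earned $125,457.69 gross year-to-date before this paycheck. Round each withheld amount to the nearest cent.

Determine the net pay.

HSA contribution: $39.16
Taxable wages = $3,999.87 − $39.16 = $3,960.71
State withholding: $3,960.71 × 0.0475 = $188.13
Social Security tax: $3,999.87 × 0.0675 = $269.99
Medicare tax: only $128,791.93 − $125,457.69 = $3,334.24 of this check is subject → $3,334.24 × 0.03 = $100.03
Union dues: $61.10
Total deductions = $39.16 + $188.13 + $269.99 + $100.03 + $61.10 = $658.41
Net pay = $3,999.87 − $658.41 = $3,341.46

$3,341.46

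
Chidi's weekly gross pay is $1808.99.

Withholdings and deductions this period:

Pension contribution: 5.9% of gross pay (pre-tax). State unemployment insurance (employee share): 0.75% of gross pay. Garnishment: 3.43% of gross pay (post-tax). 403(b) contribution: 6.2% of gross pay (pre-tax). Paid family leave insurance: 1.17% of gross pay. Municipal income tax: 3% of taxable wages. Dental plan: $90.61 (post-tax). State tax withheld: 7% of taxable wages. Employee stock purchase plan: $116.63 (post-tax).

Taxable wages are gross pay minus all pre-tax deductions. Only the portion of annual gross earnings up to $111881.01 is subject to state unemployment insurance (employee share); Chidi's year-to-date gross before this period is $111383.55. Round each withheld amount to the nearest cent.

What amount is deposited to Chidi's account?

$1136.90

403(b) contribution: $1808.99 × 0.062 = $112.16
Pension contribution: $1808.99 × 0.059 = $106.73
Pre-tax total = $112.16 + $106.73 = $218.89
Taxable wages = $1808.99 − $218.89 = $1590.10
Municipal income tax: $1590.10 × 0.03 = $47.70
State tax withheld: $1590.10 × 0.07 = $111.31
Paid family leave insurance: $1808.99 × 0.0117 = $21.17
State unemployment insurance (employee share): only $111881.01 − $111383.55 = $497.46 of this check is subject → $497.46 × 0.0075 = $3.73
Dental plan: $90.61
Garnishment: $1808.99 × 0.0343 = $62.05
Employee stock purchase plan: $116.63
Total deductions = $112.16 + $106.73 + $47.70 + $111.31 + $21.17 + $3.73 + $90.61 + $62.05 + $116.63 = $672.09
Net pay = $1808.99 − $672.09 = $1136.90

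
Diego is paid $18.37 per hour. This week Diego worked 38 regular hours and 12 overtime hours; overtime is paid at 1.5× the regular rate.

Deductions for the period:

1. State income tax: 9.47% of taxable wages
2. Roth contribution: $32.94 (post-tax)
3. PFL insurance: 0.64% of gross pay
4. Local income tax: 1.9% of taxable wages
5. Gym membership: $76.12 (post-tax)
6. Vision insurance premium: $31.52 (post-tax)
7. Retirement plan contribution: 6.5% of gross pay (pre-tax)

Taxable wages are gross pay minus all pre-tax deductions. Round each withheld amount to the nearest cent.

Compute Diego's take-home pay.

$705.32

Regular pay: 38 × $18.37 = $698.06
Overtime pay: 12 × $18.37 × 1.5 = $330.66
Gross pay = $698.06 + $330.66 = $1,028.72
Retirement plan contribution: $1,028.72 × 0.065 = $66.87
Taxable wages = $1,028.72 − $66.87 = $961.85
Local income tax: $961.85 × 0.019 = $18.28
State income tax: $961.85 × 0.0947 = $91.09
PFL insurance: $1,028.72 × 0.0064 = $6.58
Roth contribution: $32.94
Vision insurance premium: $31.52
Gym membership: $76.12
Total deductions = $66.87 + $18.28 + $91.09 + $6.58 + $32.94 + $31.52 + $76.12 = $323.40
Net pay = $1,028.72 − $323.40 = $705.32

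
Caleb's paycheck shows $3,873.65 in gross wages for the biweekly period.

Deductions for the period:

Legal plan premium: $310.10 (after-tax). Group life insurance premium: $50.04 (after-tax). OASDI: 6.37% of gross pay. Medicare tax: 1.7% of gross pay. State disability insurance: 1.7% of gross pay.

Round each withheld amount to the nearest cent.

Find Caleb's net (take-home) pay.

$3,135.06

Medicare tax: $3,873.65 × 0.017 = $65.85
OASDI: $3,873.65 × 0.0637 = $246.75
State disability insurance: $3,873.65 × 0.017 = $65.85
Group life insurance premium: $50.04
Legal plan premium: $310.10
Total deductions = $65.85 + $246.75 + $65.85 + $50.04 + $310.10 = $738.59
Net pay = $3,873.65 − $738.59 = $3,135.06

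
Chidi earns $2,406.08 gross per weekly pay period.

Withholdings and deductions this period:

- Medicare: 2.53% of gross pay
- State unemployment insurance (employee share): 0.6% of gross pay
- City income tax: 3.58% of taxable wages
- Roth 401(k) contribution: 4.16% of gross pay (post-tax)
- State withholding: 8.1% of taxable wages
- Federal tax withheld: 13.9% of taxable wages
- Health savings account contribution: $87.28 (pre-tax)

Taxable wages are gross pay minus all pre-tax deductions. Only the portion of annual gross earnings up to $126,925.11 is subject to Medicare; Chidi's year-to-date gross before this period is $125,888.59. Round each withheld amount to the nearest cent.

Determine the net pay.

$1,584.91

Health savings account contribution: $87.28
Taxable wages = $2,406.08 − $87.28 = $2,318.80
City income tax: $2,318.80 × 0.0358 = $83.01
Federal tax withheld: $2,318.80 × 0.139 = $322.31
State withholding: $2,318.80 × 0.081 = $187.82
State unemployment insurance (employee share): $2,406.08 × 0.006 = $14.44
Medicare: only $126,925.11 − $125,888.59 = $1,036.52 of this check is subject → $1,036.52 × 0.0253 = $26.22
Roth 401(k) contribution: $2,406.08 × 0.0416 = $100.09
Total deductions = $87.28 + $83.01 + $322.31 + $187.82 + $14.44 + $26.22 + $100.09 = $821.17
Net pay = $2,406.08 − $821.17 = $1,584.91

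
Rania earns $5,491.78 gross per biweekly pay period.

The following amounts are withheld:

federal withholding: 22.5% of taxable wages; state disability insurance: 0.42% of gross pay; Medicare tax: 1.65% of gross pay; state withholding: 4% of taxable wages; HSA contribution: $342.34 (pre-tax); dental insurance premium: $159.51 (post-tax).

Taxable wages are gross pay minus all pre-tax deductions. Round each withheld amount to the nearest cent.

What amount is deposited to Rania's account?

HSA contribution: $342.34
Taxable wages = $5,491.78 − $342.34 = $5,149.44
Federal withholding: $5,149.44 × 0.225 = $1,158.62
State withholding: $5,149.44 × 0.04 = $205.98
State disability insurance: $5,491.78 × 0.0042 = $23.07
Medicare tax: $5,491.78 × 0.0165 = $90.61
Dental insurance premium: $159.51
Total deductions = $342.34 + $1,158.62 + $205.98 + $23.07 + $90.61 + $159.51 = $1,980.13
Net pay = $5,491.78 − $1,980.13 = $3,511.65

$3,511.65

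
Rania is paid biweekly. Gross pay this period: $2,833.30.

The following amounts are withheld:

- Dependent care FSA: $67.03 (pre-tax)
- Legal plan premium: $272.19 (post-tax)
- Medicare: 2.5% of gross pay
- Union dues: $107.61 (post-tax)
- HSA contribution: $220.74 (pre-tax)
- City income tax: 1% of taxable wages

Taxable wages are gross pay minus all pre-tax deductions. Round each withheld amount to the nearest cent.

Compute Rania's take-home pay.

$2,069.44

HSA contribution: $220.74
Dependent care FSA: $67.03
Pre-tax total = $220.74 + $67.03 = $287.77
Taxable wages = $2,833.30 − $287.77 = $2,545.53
City income tax: $2,545.53 × 0.01 = $25.46
Medicare: $2,833.30 × 0.025 = $70.83
Legal plan premium: $272.19
Union dues: $107.61
Total deductions = $220.74 + $67.03 + $25.46 + $70.83 + $272.19 + $107.61 = $763.86
Net pay = $2,833.30 − $763.86 = $2,069.44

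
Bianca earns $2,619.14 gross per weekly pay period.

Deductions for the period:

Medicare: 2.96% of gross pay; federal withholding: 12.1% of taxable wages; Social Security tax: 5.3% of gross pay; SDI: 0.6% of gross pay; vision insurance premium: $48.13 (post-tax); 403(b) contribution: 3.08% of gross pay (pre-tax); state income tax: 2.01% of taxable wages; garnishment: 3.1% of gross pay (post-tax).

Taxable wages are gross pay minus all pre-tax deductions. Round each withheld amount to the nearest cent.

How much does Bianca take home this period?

403(b) contribution: $2,619.14 × 0.0308 = $80.67
Taxable wages = $2,619.14 − $80.67 = $2,538.47
Federal withholding: $2,538.47 × 0.121 = $307.15
State income tax: $2,538.47 × 0.0201 = $51.02
Medicare: $2,619.14 × 0.0296 = $77.53
SDI: $2,619.14 × 0.006 = $15.71
Social Security tax: $2,619.14 × 0.053 = $138.81
Garnishment: $2,619.14 × 0.031 = $81.19
Vision insurance premium: $48.13
Total deductions = $80.67 + $307.15 + $51.02 + $77.53 + $15.71 + $138.81 + $81.19 + $48.13 = $800.21
Net pay = $2,619.14 − $800.21 = $1,818.93

$1,818.93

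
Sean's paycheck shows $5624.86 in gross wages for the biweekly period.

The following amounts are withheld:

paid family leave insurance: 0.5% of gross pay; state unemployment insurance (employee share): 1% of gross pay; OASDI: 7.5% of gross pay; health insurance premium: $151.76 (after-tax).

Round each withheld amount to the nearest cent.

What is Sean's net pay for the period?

OASDI: $5624.86 × 0.075 = $421.86
State unemployment insurance (employee share): $5624.86 × 0.01 = $56.25
Paid family leave insurance: $5624.86 × 0.005 = $28.12
Health insurance premium: $151.76
Total deductions = $421.86 + $56.25 + $28.12 + $151.76 = $657.99
Net pay = $5624.86 − $657.99 = $4966.87

$4966.87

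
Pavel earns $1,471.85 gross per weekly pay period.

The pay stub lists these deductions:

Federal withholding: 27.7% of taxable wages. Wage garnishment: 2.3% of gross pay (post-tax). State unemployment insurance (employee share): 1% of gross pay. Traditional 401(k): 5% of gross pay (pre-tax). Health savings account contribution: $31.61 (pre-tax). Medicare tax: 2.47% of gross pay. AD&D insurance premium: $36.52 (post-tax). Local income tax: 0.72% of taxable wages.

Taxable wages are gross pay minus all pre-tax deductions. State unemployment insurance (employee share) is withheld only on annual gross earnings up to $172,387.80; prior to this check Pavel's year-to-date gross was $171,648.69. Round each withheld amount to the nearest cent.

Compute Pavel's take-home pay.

$864.14

Traditional 401(k): $1,471.85 × 0.05 = $73.59
Health savings account contribution: $31.61
Pre-tax total = $73.59 + $31.61 = $105.20
Taxable wages = $1,471.85 − $105.20 = $1,366.65
Local income tax: $1,366.65 × 0.0072 = $9.84
Federal withholding: $1,366.65 × 0.277 = $378.56
Medicare tax: $1,471.85 × 0.0247 = $36.35
State unemployment insurance (employee share): only $172,387.80 − $171,648.69 = $739.11 of this check is subject → $739.11 × 0.01 = $7.39
Wage garnishment: $1,471.85 × 0.023 = $33.85
AD&D insurance premium: $36.52
Total deductions = $73.59 + $31.61 + $9.84 + $378.56 + $36.35 + $7.39 + $33.85 + $36.52 = $607.71
Net pay = $1,471.85 − $607.71 = $864.14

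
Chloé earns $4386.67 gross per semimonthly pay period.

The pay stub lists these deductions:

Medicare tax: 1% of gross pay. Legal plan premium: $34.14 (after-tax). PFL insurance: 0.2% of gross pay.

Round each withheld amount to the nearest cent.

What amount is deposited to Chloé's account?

$4299.89

Medicare tax: $4386.67 × 0.01 = $43.87
PFL insurance: $4386.67 × 0.002 = $8.77
Legal plan premium: $34.14
Total deductions = $43.87 + $8.77 + $34.14 = $86.78
Net pay = $4386.67 − $86.78 = $4299.89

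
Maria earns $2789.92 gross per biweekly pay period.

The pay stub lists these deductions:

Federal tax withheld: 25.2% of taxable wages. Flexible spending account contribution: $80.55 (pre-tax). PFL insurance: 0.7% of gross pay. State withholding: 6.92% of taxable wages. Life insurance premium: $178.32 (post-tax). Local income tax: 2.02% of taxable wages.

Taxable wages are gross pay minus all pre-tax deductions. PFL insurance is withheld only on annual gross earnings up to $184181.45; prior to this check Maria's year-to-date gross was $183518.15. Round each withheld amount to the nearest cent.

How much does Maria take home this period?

$1601.43

Flexible spending account contribution: $80.55
Taxable wages = $2789.92 − $80.55 = $2709.37
Federal tax withheld: $2709.37 × 0.252 = $682.76
State withholding: $2709.37 × 0.0692 = $187.49
Local income tax: $2709.37 × 0.0202 = $54.73
PFL insurance: only $184181.45 − $183518.15 = $663.30 of this check is subject → $663.30 × 0.007 = $4.64
Life insurance premium: $178.32
Total deductions = $80.55 + $682.76 + $187.49 + $54.73 + $4.64 + $178.32 = $1188.49
Net pay = $2789.92 − $1188.49 = $1601.43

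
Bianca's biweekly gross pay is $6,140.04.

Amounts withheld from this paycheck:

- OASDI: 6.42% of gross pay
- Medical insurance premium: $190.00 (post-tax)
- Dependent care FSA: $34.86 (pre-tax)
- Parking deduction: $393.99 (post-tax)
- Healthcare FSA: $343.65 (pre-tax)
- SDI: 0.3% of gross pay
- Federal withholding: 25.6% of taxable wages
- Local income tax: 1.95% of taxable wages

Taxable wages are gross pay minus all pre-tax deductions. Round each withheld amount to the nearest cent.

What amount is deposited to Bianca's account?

$3,177.63

Healthcare FSA: $343.65
Dependent care FSA: $34.86
Pre-tax total = $343.65 + $34.86 = $378.51
Taxable wages = $6,140.04 − $378.51 = $5,761.53
Federal withholding: $5,761.53 × 0.256 = $1,474.95
Local income tax: $5,761.53 × 0.0195 = $112.35
SDI: $6,140.04 × 0.003 = $18.42
OASDI: $6,140.04 × 0.0642 = $394.19
Parking deduction: $393.99
Medical insurance premium: $190.00
Total deductions = $343.65 + $34.86 + $1,474.95 + $112.35 + $18.42 + $394.19 + $393.99 + $190.00 = $2,962.41
Net pay = $6,140.04 − $2,962.41 = $3,177.63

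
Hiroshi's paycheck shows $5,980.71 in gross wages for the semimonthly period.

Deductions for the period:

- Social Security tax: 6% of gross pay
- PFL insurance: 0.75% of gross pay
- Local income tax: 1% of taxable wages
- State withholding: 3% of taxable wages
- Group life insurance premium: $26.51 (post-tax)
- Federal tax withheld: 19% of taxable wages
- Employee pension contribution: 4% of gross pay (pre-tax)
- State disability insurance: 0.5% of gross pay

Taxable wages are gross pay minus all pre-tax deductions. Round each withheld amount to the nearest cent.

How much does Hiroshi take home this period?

$3,960.84

Employee pension contribution: $5,980.71 × 0.04 = $239.23
Taxable wages = $5,980.71 − $239.23 = $5,741.48
State withholding: $5,741.48 × 0.03 = $172.24
Local income tax: $5,741.48 × 0.01 = $57.41
Federal tax withheld: $5,741.48 × 0.19 = $1,090.88
Social Security tax: $5,980.71 × 0.06 = $358.84
PFL insurance: $5,980.71 × 0.0075 = $44.86
State disability insurance: $5,980.71 × 0.005 = $29.90
Group life insurance premium: $26.51
Total deductions = $239.23 + $172.24 + $57.41 + $1,090.88 + $358.84 + $44.86 + $29.90 + $26.51 = $2,019.87
Net pay = $5,980.71 − $2,019.87 = $3,960.84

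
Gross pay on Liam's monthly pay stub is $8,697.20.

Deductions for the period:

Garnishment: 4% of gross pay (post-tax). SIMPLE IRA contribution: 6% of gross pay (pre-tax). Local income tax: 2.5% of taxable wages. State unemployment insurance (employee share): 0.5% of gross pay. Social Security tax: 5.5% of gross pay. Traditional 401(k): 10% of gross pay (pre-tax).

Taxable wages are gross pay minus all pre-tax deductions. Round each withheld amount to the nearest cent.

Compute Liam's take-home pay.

$6,253.28

Traditional 401(k): $8,697.20 × 0.1 = $869.72
SIMPLE IRA contribution: $8,697.20 × 0.06 = $521.83
Pre-tax total = $869.72 + $521.83 = $1,391.55
Taxable wages = $8,697.20 − $1,391.55 = $7,305.65
Local income tax: $7,305.65 × 0.025 = $182.64
State unemployment insurance (employee share): $8,697.20 × 0.005 = $43.49
Social Security tax: $8,697.20 × 0.055 = $478.35
Garnishment: $8,697.20 × 0.04 = $347.89
Total deductions = $869.72 + $521.83 + $182.64 + $43.49 + $478.35 + $347.89 = $2,443.92
Net pay = $8,697.20 − $2,443.92 = $6,253.28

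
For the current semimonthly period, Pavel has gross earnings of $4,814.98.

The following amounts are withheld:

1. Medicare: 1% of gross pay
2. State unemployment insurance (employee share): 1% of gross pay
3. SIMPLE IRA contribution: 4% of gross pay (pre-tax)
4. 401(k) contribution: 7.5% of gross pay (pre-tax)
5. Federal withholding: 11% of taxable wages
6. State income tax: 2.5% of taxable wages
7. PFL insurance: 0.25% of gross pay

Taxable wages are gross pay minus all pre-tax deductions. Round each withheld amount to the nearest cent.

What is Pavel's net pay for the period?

401(k) contribution: $4,814.98 × 0.075 = $361.12
SIMPLE IRA contribution: $4,814.98 × 0.04 = $192.60
Pre-tax total = $361.12 + $192.60 = $553.72
Taxable wages = $4,814.98 − $553.72 = $4,261.26
State income tax: $4,261.26 × 0.025 = $106.53
Federal withholding: $4,261.26 × 0.11 = $468.74
State unemployment insurance (employee share): $4,814.98 × 0.01 = $48.15
Medicare: $4,814.98 × 0.01 = $48.15
PFL insurance: $4,814.98 × 0.0025 = $12.04
Total deductions = $361.12 + $192.60 + $106.53 + $468.74 + $48.15 + $48.15 + $12.04 = $1,237.33
Net pay = $4,814.98 − $1,237.33 = $3,577.65

$3,577.65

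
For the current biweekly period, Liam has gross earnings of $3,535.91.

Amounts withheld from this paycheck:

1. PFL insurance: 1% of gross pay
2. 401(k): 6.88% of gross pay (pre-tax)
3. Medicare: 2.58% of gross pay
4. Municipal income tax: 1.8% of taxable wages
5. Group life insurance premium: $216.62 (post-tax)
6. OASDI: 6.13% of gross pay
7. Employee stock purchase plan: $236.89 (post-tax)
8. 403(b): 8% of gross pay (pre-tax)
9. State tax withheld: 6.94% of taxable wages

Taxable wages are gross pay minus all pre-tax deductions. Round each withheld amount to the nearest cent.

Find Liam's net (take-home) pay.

$1,949.86

403(b): $3,535.91 × 0.08 = $282.87
401(k): $3,535.91 × 0.0688 = $243.27
Pre-tax total = $282.87 + $243.27 = $526.14
Taxable wages = $3,535.91 − $526.14 = $3,009.77
Municipal income tax: $3,009.77 × 0.018 = $54.18
State tax withheld: $3,009.77 × 0.0694 = $208.88
Medicare: $3,535.91 × 0.0258 = $91.23
OASDI: $3,535.91 × 0.0613 = $216.75
PFL insurance: $3,535.91 × 0.01 = $35.36
Group life insurance premium: $216.62
Employee stock purchase plan: $236.89
Total deductions = $282.87 + $243.27 + $54.18 + $208.88 + $91.23 + $216.75 + $35.36 + $216.62 + $236.89 = $1,586.05
Net pay = $3,535.91 − $1,586.05 = $1,949.86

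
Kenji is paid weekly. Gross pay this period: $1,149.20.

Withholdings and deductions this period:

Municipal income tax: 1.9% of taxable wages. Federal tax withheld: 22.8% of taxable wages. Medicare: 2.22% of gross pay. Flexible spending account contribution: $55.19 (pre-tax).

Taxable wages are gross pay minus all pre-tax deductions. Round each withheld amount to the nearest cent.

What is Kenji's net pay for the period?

$798.28

Flexible spending account contribution: $55.19
Taxable wages = $1,149.20 − $55.19 = $1,094.01
Municipal income tax: $1,094.01 × 0.019 = $20.79
Federal tax withheld: $1,094.01 × 0.228 = $249.43
Medicare: $1,149.20 × 0.0222 = $25.51
Total deductions = $55.19 + $20.79 + $249.43 + $25.51 = $350.92
Net pay = $1,149.20 − $350.92 = $798.28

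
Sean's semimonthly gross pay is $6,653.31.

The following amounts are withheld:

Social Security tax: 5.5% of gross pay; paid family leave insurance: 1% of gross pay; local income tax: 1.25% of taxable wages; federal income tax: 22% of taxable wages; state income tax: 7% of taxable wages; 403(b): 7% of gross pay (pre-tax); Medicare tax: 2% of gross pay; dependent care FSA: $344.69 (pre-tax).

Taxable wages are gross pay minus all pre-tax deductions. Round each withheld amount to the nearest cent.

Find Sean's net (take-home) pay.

$3,509.88

Dependent care FSA: $344.69
403(b): $6,653.31 × 0.07 = $465.73
Pre-tax total = $344.69 + $465.73 = $810.42
Taxable wages = $6,653.31 − $810.42 = $5,842.89
Federal income tax: $5,842.89 × 0.22 = $1,285.44
State income tax: $5,842.89 × 0.07 = $409.00
Local income tax: $5,842.89 × 0.0125 = $73.04
Social Security tax: $6,653.31 × 0.055 = $365.93
Medicare tax: $6,653.31 × 0.02 = $133.07
Paid family leave insurance: $6,653.31 × 0.01 = $66.53
Total deductions = $344.69 + $465.73 + $1,285.44 + $409.00 + $73.04 + $365.93 + $133.07 + $66.53 = $3,143.43
Net pay = $6,653.31 − $3,143.43 = $3,509.88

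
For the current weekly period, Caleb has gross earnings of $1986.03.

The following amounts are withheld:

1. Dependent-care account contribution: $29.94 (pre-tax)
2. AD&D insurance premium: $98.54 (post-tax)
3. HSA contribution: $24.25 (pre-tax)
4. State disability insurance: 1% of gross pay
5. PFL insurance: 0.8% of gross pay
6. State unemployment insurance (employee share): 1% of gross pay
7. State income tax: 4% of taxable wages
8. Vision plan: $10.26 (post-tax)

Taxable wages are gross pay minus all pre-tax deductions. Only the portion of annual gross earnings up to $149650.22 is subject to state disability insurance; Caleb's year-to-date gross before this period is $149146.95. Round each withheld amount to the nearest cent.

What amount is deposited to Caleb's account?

Dependent-care account contribution: $29.94
HSA contribution: $24.25
Pre-tax total = $29.94 + $24.25 = $54.19
Taxable wages = $1986.03 − $54.19 = $1931.84
State income tax: $1931.84 × 0.04 = $77.27
PFL insurance: $1986.03 × 0.008 = $15.89
State disability insurance: only $149650.22 − $149146.95 = $503.27 of this check is subject → $503.27 × 0.01 = $5.03
State unemployment insurance (employee share): $1986.03 × 0.01 = $19.86
Vision plan: $10.26
AD&D insurance premium: $98.54
Total deductions = $29.94 + $24.25 + $77.27 + $15.89 + $5.03 + $19.86 + $10.26 + $98.54 = $281.04
Net pay = $1986.03 − $281.04 = $1704.99

$1704.99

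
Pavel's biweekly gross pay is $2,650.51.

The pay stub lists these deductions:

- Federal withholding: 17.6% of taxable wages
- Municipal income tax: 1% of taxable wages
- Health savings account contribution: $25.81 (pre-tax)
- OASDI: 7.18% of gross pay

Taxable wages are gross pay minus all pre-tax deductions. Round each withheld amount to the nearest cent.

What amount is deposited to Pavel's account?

Health savings account contribution: $25.81
Taxable wages = $2,650.51 − $25.81 = $2,624.70
Federal withholding: $2,624.70 × 0.176 = $461.95
Municipal income tax: $2,624.70 × 0.01 = $26.25
OASDI: $2,650.51 × 0.0718 = $190.31
Total deductions = $25.81 + $461.95 + $26.25 + $190.31 = $704.32
Net pay = $2,650.51 − $704.32 = $1,946.19

$1,946.19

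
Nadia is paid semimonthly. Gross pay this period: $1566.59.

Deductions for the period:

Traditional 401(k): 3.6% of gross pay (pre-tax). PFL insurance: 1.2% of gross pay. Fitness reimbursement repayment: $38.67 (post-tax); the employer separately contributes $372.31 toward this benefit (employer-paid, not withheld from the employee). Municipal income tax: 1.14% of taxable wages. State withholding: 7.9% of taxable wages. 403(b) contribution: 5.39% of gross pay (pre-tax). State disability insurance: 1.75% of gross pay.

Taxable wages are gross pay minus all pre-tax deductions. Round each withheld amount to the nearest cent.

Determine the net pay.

$1211.98

403(b) contribution: $1566.59 × 0.0539 = $84.44
Traditional 401(k): $1566.59 × 0.036 = $56.40
Pre-tax total = $84.44 + $56.40 = $140.84
Taxable wages = $1566.59 − $140.84 = $1425.75
Municipal income tax: $1425.75 × 0.0114 = $16.25
State withholding: $1425.75 × 0.079 = $112.63
State disability insurance: $1566.59 × 0.0175 = $27.42
PFL insurance: $1566.59 × 0.012 = $18.80
Fitness reimbursement repayment: $38.67
(Employer's $372.31 toward fitness reimbursement repayment is not withheld from the employee.)
Total deductions = $84.44 + $56.40 + $16.25 + $112.63 + $27.42 + $18.80 + $38.67 = $354.61
Net pay = $1566.59 − $354.61 = $1211.98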